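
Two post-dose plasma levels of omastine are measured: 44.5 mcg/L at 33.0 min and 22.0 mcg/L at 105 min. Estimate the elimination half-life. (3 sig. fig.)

70.8 minutes

k = ln(C₁/C₂) / (t₂ − t₁) = ln(44.5/22.0) / (105 − 33.0)
  = 0.7044 / 72.00 = 0.009784 min⁻¹
t½ = ln 2 / k = ln 2 / 0.009784 ≈ 70.8 minutes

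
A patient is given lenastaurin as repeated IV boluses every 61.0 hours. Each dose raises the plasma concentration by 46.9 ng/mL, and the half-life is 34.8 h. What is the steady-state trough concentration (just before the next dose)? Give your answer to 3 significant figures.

19.8 ng/mL

k = ln 2 / 34.8 = 0.01992 h⁻¹
Fraction remaining after one interval: e^(−kτ) = e^(−0.01992 × 61.0) = 0.2967
R = 1 / (1 − 0.2967) = 1.422
Css,max = 46.9 × 1.422 = 66.69 ng/mL
Css,min = Css,max × e^(−kτ) = 66.69 × 0.2967 ≈ 19.8 ng/mL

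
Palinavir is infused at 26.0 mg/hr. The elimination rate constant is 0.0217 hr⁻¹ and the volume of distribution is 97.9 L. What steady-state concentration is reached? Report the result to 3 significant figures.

CL = k · V = 0.0217 × 97.9 = 2.124 L/hr
Css = rate / CL = 26.0 / 2.124 ≈ 12.2 µg/mL

12.2 µg/mL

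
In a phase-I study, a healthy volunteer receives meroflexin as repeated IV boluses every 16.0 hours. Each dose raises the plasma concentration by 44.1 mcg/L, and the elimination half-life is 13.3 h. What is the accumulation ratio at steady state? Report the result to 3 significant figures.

k = ln 2 / 13.3 = 0.05212 h⁻¹
Fraction remaining after one interval: e^(−kτ) = e^(−0.05212 × 16.0) = 0.4344
R = 1 / (1 − 0.4344) = 1 / 0.5656 ≈ 1.77

1.77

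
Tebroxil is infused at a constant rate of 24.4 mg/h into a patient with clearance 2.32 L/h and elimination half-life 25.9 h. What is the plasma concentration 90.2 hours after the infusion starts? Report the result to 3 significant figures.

Css = rate / CL = 24.4 / 2.32 = 10.52 µg/mL
k = ln 2 / 25.9 = 0.02676 h⁻¹
C(t) = Css (1 − e^(−kt)) = 10.52 × (1 − e^(−2.414)) = 10.52 × 0.9105 ≈ 9.58 µg/mL

9.58 µg/mL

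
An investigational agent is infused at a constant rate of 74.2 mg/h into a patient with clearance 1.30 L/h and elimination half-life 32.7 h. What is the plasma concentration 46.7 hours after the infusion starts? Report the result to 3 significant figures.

Css = rate / CL = 74.2 / 1.30 = 57.08 mg/L
k = ln 2 / 32.7 = 0.02120 h⁻¹
C(t) = Css (1 − e^(−kt)) = 57.08 × (1 − e^(−0.9899)) = 57.08 × 0.6284 ≈ 35.9 mg/L

35.9 mg/L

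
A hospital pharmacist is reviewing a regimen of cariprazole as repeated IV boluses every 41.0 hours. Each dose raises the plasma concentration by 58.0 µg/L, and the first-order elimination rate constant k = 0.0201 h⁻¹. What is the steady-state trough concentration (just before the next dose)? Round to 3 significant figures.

Fraction remaining after one interval: e^(−kτ) = e^(−0.02010 × 41.0) = 0.4386
R = 1 / (1 − 0.4386) = 1.781
Css,max = 58.0 × 1.781 = 103.3 µg/L
Css,min = Css,max × e^(−kτ) = 103.3 × 0.4386 ≈ 45.3 µg/L

45.3 µg/L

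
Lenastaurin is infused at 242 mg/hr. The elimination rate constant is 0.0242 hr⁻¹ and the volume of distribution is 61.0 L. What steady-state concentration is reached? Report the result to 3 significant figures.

164 µg/mL

CL = k · V = 0.0242 × 61.0 = 1.476 L/hr
Css = rate / CL = 242 / 1.476 ≈ 164 µg/mL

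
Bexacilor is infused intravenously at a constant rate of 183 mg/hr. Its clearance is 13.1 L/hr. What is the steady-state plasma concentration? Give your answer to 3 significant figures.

Css = infusion rate / CL = 183 / 13.1 ≈ 14.0 µg/mL

14.0 µg/mL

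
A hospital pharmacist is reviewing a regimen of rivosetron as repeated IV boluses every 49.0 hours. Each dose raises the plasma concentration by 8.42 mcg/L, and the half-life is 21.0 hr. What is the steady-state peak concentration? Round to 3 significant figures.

10.5 mcg/L

k = ln 2 / 21.0 = 0.03301 hr⁻¹
Fraction remaining after one interval: e^(−kτ) = e^(−0.03301 × 49.0) = 0.1984
R = 1 / (1 − 0.1984) = 1.248
Css,max = 8.42 × 1.248 ≈ 10.5 mcg/L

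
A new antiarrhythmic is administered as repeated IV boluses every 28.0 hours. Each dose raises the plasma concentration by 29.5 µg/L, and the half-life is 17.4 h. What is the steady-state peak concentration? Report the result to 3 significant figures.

k = ln 2 / 17.4 = 0.03984 h⁻¹
Fraction remaining after one interval: e^(−kτ) = e^(−0.03984 × 28.0) = 0.3278
R = 1 / (1 − 0.3278) = 1.488
Css,max = 29.5 × 1.488 ≈ 43.9 µg/L

43.9 µg/L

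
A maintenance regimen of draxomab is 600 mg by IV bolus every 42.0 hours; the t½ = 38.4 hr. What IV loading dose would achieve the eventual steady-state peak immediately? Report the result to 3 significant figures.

1130 mg

k = ln 2 / 38.4 = 0.01805 hr⁻¹
Accumulation ratio R = 1 / (1 − e^(−kτ)) = 1 / (1 − e^(−0.01805×42.0)) = 1 / (1 − 0.4685) = 1.882
Loading dose = maintenance dose × R = 600 × 1.882 ≈ 1130 mg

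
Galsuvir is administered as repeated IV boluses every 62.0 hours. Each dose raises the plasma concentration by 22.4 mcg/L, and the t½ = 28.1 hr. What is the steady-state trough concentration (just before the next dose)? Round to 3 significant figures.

k = ln 2 / 28.1 = 0.02467 hr⁻¹
Fraction remaining after one interval: e^(−kτ) = e^(−0.02467 × 62.0) = 0.2167
R = 1 / (1 − 0.2167) = 1.277
Css,max = 22.4 × 1.277 = 28.60 mcg/L
Css,min = Css,max × e^(−kτ) = 28.60 × 0.2167 ≈ 6.20 mcg/L

6.20 mcg/L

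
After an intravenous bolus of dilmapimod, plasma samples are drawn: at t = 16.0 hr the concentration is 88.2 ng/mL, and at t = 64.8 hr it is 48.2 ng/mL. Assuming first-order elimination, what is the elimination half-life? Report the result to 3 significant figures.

56.0 hours

k = ln(C₁/C₂) / (t₂ − t₁) = ln(88.2/48.2) / (64.8 − 16.0)
  = 0.6042 / 48.80 = 0.01238 hr⁻¹
t½ = ln 2 / k = ln 2 / 0.01238 ≈ 56.0 hours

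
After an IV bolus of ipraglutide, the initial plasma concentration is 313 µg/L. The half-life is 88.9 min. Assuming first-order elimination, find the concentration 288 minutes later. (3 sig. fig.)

33.1 µg/L

k = ln 2 / 88.9 = 0.007797 min⁻¹
C(t) = C₀ e^(−kt) = 313 × e^(−0.007797 × 288) = 313 × e^(−2.246) = 313 × 0.1059 ≈ 33.1 µg/L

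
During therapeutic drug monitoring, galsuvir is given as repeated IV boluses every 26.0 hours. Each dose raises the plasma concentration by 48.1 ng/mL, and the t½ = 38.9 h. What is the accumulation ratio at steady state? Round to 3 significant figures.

k = ln 2 / 38.9 = 0.01782 h⁻¹
Fraction remaining after one interval: e^(−kτ) = e^(−0.01782 × 26.0) = 0.6292
R = 1 / (1 − 0.6292) = 1 / 0.3708 ≈ 2.70

2.70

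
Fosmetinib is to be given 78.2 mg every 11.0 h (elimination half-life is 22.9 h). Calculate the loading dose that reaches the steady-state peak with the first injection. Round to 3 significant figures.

276 mg

k = ln 2 / 22.9 = 0.03027 h⁻¹
Accumulation ratio R = 1 / (1 − e^(−kτ)) = 1 / (1 − e^(−0.03027×11.0)) = 1 / (1 − 0.7168) = 3.531
Loading dose = maintenance dose × R = 78.2 × 3.531 ≈ 276 mg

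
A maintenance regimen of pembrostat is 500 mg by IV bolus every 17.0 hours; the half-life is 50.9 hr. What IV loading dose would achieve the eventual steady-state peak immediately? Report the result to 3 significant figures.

k = ln 2 / 50.9 = 0.01362 hr⁻¹
Accumulation ratio R = 1 / (1 − e^(−kτ)) = 1 / (1 − e^(−0.01362×17.0)) = 1 / (1 − 0.7933) = 4.839
Loading dose = maintenance dose × R = 500 × 4.839 ≈ 2420 mg

2420 mg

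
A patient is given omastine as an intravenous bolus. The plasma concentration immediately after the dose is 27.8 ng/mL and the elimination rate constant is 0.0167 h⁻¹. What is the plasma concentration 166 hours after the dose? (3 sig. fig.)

C(t) = C₀ e^(−kt) = 27.8 × e^(−0.01670 × 166) = 27.8 × e^(−2.772) = 27.8 × 0.06252 ≈ 1.74 ng/mL

1.74 ng/mL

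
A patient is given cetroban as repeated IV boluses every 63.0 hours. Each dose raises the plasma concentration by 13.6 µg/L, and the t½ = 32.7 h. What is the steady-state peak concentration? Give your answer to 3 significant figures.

18.5 µg/L

k = ln 2 / 32.7 = 0.02120 h⁻¹
Fraction remaining after one interval: e^(−kτ) = e^(−0.02120 × 63.0) = 0.2630
R = 1 / (1 − 0.2630) = 1.357
Css,max = 13.6 × 1.357 ≈ 18.5 µg/L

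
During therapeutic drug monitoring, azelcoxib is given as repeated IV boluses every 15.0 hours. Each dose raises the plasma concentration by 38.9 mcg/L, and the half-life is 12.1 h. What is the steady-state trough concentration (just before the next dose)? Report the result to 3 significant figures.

28.6 mcg/L

k = ln 2 / 12.1 = 0.05728 h⁻¹
Fraction remaining after one interval: e^(−kτ) = e^(−0.05728 × 15.0) = 0.4235
R = 1 / (1 − 0.4235) = 1.735
Css,max = 38.9 × 1.735 = 67.47 mcg/L
Css,min = Css,max × e^(−kτ) = 67.47 × 0.4235 ≈ 28.6 mcg/L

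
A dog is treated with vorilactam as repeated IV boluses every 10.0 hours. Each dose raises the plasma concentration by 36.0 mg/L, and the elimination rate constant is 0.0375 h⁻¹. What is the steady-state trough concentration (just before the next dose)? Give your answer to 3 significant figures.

79.1 mg/L

Fraction remaining after one interval: e^(−kτ) = e^(−0.03750 × 10.0) = 0.6873
R = 1 / (1 − 0.6873) = 3.198
Css,max = 36.0 × 3.198 = 115.1 mg/L
Css,min = Css,max × e^(−kτ) = 115.1 × 0.6873 ≈ 79.1 mg/L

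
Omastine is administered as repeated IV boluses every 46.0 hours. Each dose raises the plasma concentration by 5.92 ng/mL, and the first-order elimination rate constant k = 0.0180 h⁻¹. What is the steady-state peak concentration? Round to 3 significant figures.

10.5 ng/mL

Fraction remaining after one interval: e^(−kτ) = e^(−0.01800 × 46.0) = 0.4369
R = 1 / (1 − 0.4369) = 1.776
Css,max = 5.92 × 1.776 ≈ 10.5 ng/mL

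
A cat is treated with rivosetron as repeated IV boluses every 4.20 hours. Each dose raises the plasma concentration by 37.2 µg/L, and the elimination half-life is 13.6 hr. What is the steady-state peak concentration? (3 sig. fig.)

193 µg/L

k = ln 2 / 13.6 = 0.05097 hr⁻¹
Fraction remaining after one interval: e^(−kτ) = e^(−0.05097 × 4.20) = 0.8073
R = 1 / (1 − 0.8073) = 5.189
Css,max = 37.2 × 5.189 ≈ 193 µg/L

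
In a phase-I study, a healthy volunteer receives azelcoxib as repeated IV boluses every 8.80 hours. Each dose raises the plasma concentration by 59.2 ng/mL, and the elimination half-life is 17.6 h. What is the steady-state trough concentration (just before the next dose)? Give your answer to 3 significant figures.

k = ln 2 / 17.6 = 0.03938 h⁻¹
Fraction remaining after one interval: e^(−kτ) = e^(−0.03938 × 8.80) = 0.7071
R = 1 / (1 − 0.7071) = 3.414
Css,max = 59.2 × 3.414 = 202.1 ng/mL
Css,min = Css,max × e^(−kτ) = 202.1 × 0.7071 ≈ 143 ng/mL

143 ng/mL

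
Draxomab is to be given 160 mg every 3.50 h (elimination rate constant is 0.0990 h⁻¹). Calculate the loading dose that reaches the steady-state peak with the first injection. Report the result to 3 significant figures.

Accumulation ratio R = 1 / (1 − e^(−kτ)) = 1 / (1 − e^(−0.09900×3.50)) = 1 / (1 − 0.7072) = 3.415
Loading dose = maintenance dose × R = 160 × 3.415 ≈ 546 mg

546 mg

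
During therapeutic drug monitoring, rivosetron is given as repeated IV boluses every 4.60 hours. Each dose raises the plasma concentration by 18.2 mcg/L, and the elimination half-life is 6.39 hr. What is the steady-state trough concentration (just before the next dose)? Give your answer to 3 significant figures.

k = ln 2 / 6.39 = 0.1085 hr⁻¹
Fraction remaining after one interval: e^(−kτ) = e^(−0.1085 × 4.60) = 0.6072
R = 1 / (1 − 0.6072) = 2.546
Css,max = 18.2 × 2.546 = 46.33 mcg/L
Css,min = Css,max × e^(−kτ) = 46.33 × 0.6072 ≈ 28.1 mcg/L

28.1 mcg/L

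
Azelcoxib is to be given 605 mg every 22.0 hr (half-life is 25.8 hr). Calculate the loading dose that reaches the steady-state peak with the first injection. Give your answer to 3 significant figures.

k = ln 2 / 25.8 = 0.02687 hr⁻¹
Accumulation ratio R = 1 / (1 − e^(−kτ)) = 1 / (1 − e^(−0.02687×22.0)) = 1 / (1 − 0.5537) = 2.241
Loading dose = maintenance dose × R = 605 × 2.241 ≈ 1360 mg

1360 mg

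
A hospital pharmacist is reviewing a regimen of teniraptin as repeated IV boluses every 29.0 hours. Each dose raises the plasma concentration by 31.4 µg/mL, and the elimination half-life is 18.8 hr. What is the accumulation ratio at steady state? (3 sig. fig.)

k = ln 2 / 18.8 = 0.03687 hr⁻¹
Fraction remaining after one interval: e^(−kτ) = e^(−0.03687 × 29.0) = 0.3433
R = 1 / (1 − 0.3433) = 1 / 0.6567 ≈ 1.52

1.52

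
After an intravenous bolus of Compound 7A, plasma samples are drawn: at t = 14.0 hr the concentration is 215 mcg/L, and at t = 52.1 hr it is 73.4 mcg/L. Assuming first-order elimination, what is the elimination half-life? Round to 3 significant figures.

k = ln(C₁/C₂) / (t₂ − t₁) = ln(215/73.4) / (52.1 − 14.0)
  = 1.075 / 38.10 = 0.02821 hr⁻¹
t½ = ln 2 / k = ln 2 / 0.02821 ≈ 24.6 hours

24.6 hours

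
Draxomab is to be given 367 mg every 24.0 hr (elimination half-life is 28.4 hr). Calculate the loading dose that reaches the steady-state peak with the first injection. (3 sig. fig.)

828 mg

k = ln 2 / 28.4 = 0.02441 hr⁻¹
Accumulation ratio R = 1 / (1 − e^(−kτ)) = 1 / (1 − e^(−0.02441×24.0)) = 1 / (1 − 0.5567) = 2.256
Loading dose = maintenance dose × R = 367 × 2.256 ≈ 828 mg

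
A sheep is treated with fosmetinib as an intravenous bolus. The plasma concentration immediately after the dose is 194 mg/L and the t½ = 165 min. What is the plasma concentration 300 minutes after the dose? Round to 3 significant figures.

k = ln 2 / 165 = 0.004201 min⁻¹
300 min is 1.818 half-lives, so C = 194 × (1/2)^1.818 = 194 × 0.2836 ≈ 55.0 mg/L

55.0 mg/L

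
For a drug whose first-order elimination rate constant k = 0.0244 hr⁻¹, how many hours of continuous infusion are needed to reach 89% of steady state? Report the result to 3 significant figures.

f = 1 − e^(−kt)  ⇒  t = −ln(1 − f) / k
t = −ln(1 − 0.89) / 0.02440 = 2.207 / 0.02440 ≈ 90.5 hours

90.5 hours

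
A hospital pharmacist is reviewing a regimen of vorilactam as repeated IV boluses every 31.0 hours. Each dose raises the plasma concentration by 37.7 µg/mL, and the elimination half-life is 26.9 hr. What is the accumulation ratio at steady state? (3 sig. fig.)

1.82

k = ln 2 / 26.9 = 0.02577 hr⁻¹
Fraction remaining after one interval: e^(−kτ) = e^(−0.02577 × 31.0) = 0.4499
R = 1 / (1 − 0.4499) = 1 / 0.5501 ≈ 1.82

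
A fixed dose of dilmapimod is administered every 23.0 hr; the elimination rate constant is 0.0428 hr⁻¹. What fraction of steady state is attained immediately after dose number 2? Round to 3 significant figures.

f_n = 1 − e^(−nkτ) = 1 − e^(−2 × 0.04280 × 23.0) = 1 − e^(−1.969) = 1 − 0.1396 ≈ 0.860

0.860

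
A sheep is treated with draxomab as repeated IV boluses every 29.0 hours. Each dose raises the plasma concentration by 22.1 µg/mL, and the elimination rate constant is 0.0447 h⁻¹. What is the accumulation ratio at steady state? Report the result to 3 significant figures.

Fraction remaining after one interval: e^(−kτ) = e^(−0.04470 × 29.0) = 0.2735
R = 1 / (1 − 0.2735) = 1 / 0.7265 ≈ 1.38

1.38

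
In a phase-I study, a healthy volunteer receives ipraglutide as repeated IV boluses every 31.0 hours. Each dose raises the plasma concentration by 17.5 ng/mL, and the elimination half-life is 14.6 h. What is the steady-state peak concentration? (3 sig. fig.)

22.7 ng/mL

k = ln 2 / 14.6 = 0.04748 h⁻¹
Fraction remaining after one interval: e^(−kτ) = e^(−0.04748 × 31.0) = 0.2295
R = 1 / (1 − 0.2295) = 1.298
Css,max = 17.5 × 1.298 ≈ 22.7 ng/mL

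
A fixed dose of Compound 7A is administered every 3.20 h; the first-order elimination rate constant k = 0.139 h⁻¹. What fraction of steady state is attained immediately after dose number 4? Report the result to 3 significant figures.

0.831

f_n = 1 − e^(−nkτ) = 1 − e^(−4 × 0.1390 × 3.20) = 1 − e^(−1.779) = 1 − 0.1688 ≈ 0.831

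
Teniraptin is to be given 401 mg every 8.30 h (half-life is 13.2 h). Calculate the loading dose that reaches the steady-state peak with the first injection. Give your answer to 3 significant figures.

1140 mg

k = ln 2 / 13.2 = 0.05251 h⁻¹
Accumulation ratio R = 1 / (1 − e^(−kτ)) = 1 / (1 − e^(−0.05251×8.30)) = 1 / (1 − 0.6467) = 2.831
Loading dose = maintenance dose × R = 401 × 2.831 ≈ 1140 mg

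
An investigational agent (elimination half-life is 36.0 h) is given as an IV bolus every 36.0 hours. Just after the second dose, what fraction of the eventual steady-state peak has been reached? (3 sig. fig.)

k = ln 2 / 36.0 = 0.01925 h⁻¹
f_n = 1 − e^(−nkτ) = 1 − e^(−2 × 0.01925 × 36.0) = 1 − e^(−1.386) = 1 − 0.2500 ≈ 0.750

0.750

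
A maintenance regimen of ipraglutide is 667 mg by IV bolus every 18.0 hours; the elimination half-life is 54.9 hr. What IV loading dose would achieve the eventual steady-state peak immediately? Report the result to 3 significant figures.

3280 mg

k = ln 2 / 54.9 = 0.01263 hr⁻¹
Accumulation ratio R = 1 / (1 − e^(−kτ)) = 1 / (1 − e^(−0.01263×18.0)) = 1 / (1 − 0.7967) = 4.919
Loading dose = maintenance dose × R = 667 × 4.919 ≈ 3280 mg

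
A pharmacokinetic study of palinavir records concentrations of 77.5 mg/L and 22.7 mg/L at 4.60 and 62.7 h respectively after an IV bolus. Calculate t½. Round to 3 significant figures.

32.8 hours

k = ln(C₁/C₂) / (t₂ − t₁) = ln(77.5/22.7) / (62.7 − 4.60)
  = 1.228 / 58.10 = 0.02113 h⁻¹
t½ = ln 2 / k = ln 2 / 0.02113 ≈ 32.8 hours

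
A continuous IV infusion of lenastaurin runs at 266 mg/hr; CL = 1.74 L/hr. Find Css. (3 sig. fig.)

Css = infusion rate / CL = 266 / 1.74 ≈ 153 µg/mL

153 µg/mL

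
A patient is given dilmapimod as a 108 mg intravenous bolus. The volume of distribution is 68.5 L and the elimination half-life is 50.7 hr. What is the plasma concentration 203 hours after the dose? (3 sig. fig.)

C₀ = dose / V = 108 / 68.5 = 1.577 µg/mL
k = ln 2 / 50.7 = 0.01367 hr⁻¹
C(t) = C₀ e^(−kt) = 1.577 × e^(−0.01367 × 203) = 1.577 × e^(−2.775) = 1.577 × 0.06233 ≈ 0.0983 µg/mL

0.0983 µg/mL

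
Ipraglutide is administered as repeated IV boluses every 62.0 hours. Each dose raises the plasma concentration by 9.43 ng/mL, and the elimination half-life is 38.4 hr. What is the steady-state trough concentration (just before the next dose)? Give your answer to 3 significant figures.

k = ln 2 / 38.4 = 0.01805 hr⁻¹
Fraction remaining after one interval: e^(−kτ) = e^(−0.01805 × 62.0) = 0.3266
R = 1 / (1 − 0.3266) = 1.485
Css,max = 9.43 × 1.485 = 14.00 ng/mL
Css,min = Css,max × e^(−kτ) = 14.00 × 0.3266 ≈ 4.57 ng/mL

4.57 ng/mL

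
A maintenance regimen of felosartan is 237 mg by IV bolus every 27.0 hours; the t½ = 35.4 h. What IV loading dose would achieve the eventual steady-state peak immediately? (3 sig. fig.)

577 mg

k = ln 2 / 35.4 = 0.01958 h⁻¹
Accumulation ratio R = 1 / (1 − e^(−kτ)) = 1 / (1 − e^(−0.01958×27.0)) = 1 / (1 − 0.5894) = 2.435
Loading dose = maintenance dose × R = 237 × 2.435 ≈ 577 mg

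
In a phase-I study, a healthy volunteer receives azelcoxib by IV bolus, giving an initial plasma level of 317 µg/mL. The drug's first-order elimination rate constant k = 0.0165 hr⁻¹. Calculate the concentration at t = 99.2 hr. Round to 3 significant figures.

61.7 µg/mL

C(t) = C₀ e^(−kt) = 317 × e^(−0.01650 × 99.2) = 317 × e^(−1.637) = 317 × 0.1946 ≈ 61.7 µg/mL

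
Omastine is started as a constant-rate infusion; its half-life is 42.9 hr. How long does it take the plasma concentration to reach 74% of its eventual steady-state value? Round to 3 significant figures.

k = ln 2 / 42.9 = 0.01616 hr⁻¹
f = 1 − e^(−kt)  ⇒  t = −ln(1 − f) / k
t = −ln(1 − 0.74) / 0.01616 = 1.347 / 0.01616 ≈ 83.4 hours

83.4 hours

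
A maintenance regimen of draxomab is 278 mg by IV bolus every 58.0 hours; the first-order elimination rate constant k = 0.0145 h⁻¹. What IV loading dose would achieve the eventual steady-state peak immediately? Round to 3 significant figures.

Accumulation ratio R = 1 / (1 − e^(−kτ)) = 1 / (1 − e^(−0.01450×58.0)) = 1 / (1 − 0.4313) = 1.758
Loading dose = maintenance dose × R = 278 × 1.758 ≈ 489 mg

489 mg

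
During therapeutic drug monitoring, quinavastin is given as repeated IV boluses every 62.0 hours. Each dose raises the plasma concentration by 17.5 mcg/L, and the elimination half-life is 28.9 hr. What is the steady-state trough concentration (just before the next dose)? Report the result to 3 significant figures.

5.11 mcg/L

k = ln 2 / 28.9 = 0.02398 hr⁻¹
Fraction remaining after one interval: e^(−kτ) = e^(−0.02398 × 62.0) = 0.2260
R = 1 / (1 − 0.2260) = 1.292
Css,max = 17.5 × 1.292 = 22.61 mcg/L
Css,min = Css,max × e^(−kτ) = 22.61 × 0.2260 ≈ 5.11 mcg/L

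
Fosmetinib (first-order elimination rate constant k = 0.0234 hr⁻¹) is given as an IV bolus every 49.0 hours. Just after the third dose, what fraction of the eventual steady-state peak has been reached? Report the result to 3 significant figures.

0.968

f_n = 1 − e^(−nkτ) = 1 − e^(−3 × 0.02340 × 49.0) = 1 − e^(−3.440) = 1 − 0.03207 ≈ 0.968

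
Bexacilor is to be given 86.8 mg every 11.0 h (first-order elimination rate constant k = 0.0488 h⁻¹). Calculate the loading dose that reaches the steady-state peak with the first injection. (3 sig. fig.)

209 mg

Accumulation ratio R = 1 / (1 − e^(−kτ)) = 1 / (1 − e^(−0.04880×11.0)) = 1 / (1 − 0.5846) = 2.407
Loading dose = maintenance dose × R = 86.8 × 2.407 ≈ 209 mg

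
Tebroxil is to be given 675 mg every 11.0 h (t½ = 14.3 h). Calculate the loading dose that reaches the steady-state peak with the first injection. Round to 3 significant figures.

k = ln 2 / 14.3 = 0.04847 h⁻¹
Accumulation ratio R = 1 / (1 − e^(−kτ)) = 1 / (1 − e^(−0.04847×11.0)) = 1 / (1 − 0.5867) = 2.420
Loading dose = maintenance dose × R = 675 × 2.420 ≈ 1630 mg

1630 mg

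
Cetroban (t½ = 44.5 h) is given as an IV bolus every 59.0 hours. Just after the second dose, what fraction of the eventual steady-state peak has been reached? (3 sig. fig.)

k = ln 2 / 44.5 = 0.01558 h⁻¹
f_n = 1 − e^(−nkτ) = 1 − e^(−2 × 0.01558 × 59.0) = 1 − e^(−1.838) = 1 − 0.1591 ≈ 0.841

0.841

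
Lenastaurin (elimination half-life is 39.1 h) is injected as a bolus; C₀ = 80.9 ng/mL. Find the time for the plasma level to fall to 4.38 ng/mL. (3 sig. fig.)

k = ln 2 / 39.1 = 0.01773 h⁻¹
C(t) = C₀ e^(−kt)  ⇒  t = ln(C₀/C) / k
t = ln(80.9/4.38) / 0.01773 = 2.916 / 0.01773 ≈ 164 hours

164 hours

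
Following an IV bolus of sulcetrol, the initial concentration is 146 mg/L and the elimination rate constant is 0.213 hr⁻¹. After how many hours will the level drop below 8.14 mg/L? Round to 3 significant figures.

13.6 hours

C(t) = C₀ e^(−kt)  ⇒  t = ln(C₀/C) / k
t = ln(146/8.14) / 0.2130 = 2.887 / 0.2130 ≈ 13.6 hours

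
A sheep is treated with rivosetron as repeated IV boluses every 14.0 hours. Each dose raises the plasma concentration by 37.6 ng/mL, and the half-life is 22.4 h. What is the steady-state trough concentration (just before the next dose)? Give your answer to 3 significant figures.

69.3 ng/mL

k = ln 2 / 22.4 = 0.03094 h⁻¹
Fraction remaining after one interval: e^(−kτ) = e^(−0.03094 × 14.0) = 0.6484
R = 1 / (1 − 0.6484) = 2.844
Css,max = 37.6 × 2.844 = 106.9 ng/mL
Css,min = Css,max × e^(−kτ) = 106.9 × 0.6484 ≈ 69.3 ng/mL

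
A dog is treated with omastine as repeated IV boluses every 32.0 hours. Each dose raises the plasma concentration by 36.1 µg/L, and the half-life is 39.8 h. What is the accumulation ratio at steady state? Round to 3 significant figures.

k = ln 2 / 39.8 = 0.01742 h⁻¹
Fraction remaining after one interval: e^(−kτ) = e^(−0.01742 × 32.0) = 0.5728
R = 1 / (1 − 0.5728) = 1 / 0.4272 ≈ 2.34

2.34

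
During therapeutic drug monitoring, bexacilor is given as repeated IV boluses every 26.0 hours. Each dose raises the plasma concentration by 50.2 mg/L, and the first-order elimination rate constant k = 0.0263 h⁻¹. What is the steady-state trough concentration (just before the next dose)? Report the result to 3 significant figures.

51.2 mg/L

Fraction remaining after one interval: e^(−kτ) = e^(−0.02630 × 26.0) = 0.5047
R = 1 / (1 − 0.5047) = 2.019
Css,max = 50.2 × 2.019 = 101.4 mg/L
Css,min = Css,max × e^(−kτ) = 101.4 × 0.5047 ≈ 51.2 mg/L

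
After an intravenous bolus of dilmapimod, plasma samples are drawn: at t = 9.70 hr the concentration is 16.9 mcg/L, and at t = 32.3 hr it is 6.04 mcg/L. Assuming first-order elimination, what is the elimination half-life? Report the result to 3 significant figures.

k = ln(C₁/C₂) / (t₂ − t₁) = ln(16.9/6.04) / (32.3 − 9.70)
  = 1.029 / 22.60 = 0.04553 hr⁻¹
t½ = ln 2 / k = ln 2 / 0.04553 ≈ 15.2 hours

15.2 hours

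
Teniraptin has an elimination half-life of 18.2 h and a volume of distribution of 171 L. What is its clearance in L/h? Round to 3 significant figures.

k = ln 2 / t½ = ln 2 / 18.2 = 0.03809 h⁻¹
CL = k · V = 0.03809 × 171 ≈ 6.51 L/h

6.51 L/h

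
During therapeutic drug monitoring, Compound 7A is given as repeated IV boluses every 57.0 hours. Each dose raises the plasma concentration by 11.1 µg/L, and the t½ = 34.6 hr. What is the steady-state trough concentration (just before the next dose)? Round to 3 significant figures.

k = ln 2 / 34.6 = 0.02003 hr⁻¹
Fraction remaining after one interval: e^(−kτ) = e^(−0.02003 × 57.0) = 0.3192
R = 1 / (1 − 0.3192) = 1.469
Css,max = 11.1 × 1.469 = 16.30 µg/L
Css,min = Css,max × e^(−kτ) = 16.30 × 0.3192 ≈ 5.20 µg/L

5.20 µg/L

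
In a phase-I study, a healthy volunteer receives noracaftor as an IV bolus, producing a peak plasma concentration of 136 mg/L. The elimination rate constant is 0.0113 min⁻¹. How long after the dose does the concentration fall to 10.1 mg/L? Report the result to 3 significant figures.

C(t) = C₀ e^(−kt)  ⇒  t = ln(C₀/C) / k
t = ln(136/10.1) / 0.01130 = 2.600 / 0.01130 ≈ 230 minutes

230 minutes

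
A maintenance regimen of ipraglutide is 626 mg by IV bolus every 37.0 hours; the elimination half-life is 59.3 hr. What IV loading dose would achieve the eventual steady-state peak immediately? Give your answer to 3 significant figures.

1780 mg

k = ln 2 / 59.3 = 0.01169 hr⁻¹
Accumulation ratio R = 1 / (1 − e^(−kτ)) = 1 / (1 − e^(−0.01169×37.0)) = 1 / (1 − 0.6489) = 2.848
Loading dose = maintenance dose × R = 626 × 2.848 ≈ 1780 mg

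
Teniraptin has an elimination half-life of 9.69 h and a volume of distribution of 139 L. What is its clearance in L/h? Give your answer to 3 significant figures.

9.94 L/h

k = ln 2 / t½ = ln 2 / 9.69 = 0.07153 h⁻¹
CL = k · V = 0.07153 × 139 ≈ 9.94 L/h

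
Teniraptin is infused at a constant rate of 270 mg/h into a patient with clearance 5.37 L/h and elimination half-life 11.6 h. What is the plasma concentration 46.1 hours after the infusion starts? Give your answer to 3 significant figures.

Css = rate / CL = 270 / 5.37 = 50.28 µg/mL
k = ln 2 / 11.6 = 0.05975 h⁻¹
C(t) = Css (1 − e^(−kt)) = 50.28 × (1 − e^(−2.755)) = 50.28 × 0.9364 ≈ 47.1 µg/mL

47.1 µg/mL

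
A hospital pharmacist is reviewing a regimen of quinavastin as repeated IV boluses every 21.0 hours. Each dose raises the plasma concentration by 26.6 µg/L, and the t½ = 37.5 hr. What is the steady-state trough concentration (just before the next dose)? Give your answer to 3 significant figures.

56.1 µg/L

k = ln 2 / 37.5 = 0.01848 hr⁻¹
Fraction remaining after one interval: e^(−kτ) = e^(−0.01848 × 21.0) = 0.6783
R = 1 / (1 − 0.6783) = 3.109
Css,max = 26.6 × 3.109 = 82.69 µg/L
Css,min = Css,max × e^(−kτ) = 82.69 × 0.6783 ≈ 56.1 µg/L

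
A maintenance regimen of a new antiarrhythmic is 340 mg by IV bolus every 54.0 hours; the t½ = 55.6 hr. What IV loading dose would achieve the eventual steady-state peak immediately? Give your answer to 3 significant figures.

k = ln 2 / 55.6 = 0.01247 hr⁻¹
Accumulation ratio R = 1 / (1 − e^(−kτ)) = 1 / (1 − e^(−0.01247×54.0)) = 1 / (1 − 0.5101) = 2.041
Loading dose = maintenance dose × R = 340 × 2.041 ≈ 694 mg

694 mg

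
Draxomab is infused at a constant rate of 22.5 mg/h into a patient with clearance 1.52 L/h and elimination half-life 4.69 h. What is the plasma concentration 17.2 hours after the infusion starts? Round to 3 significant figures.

Css = rate / CL = 22.5 / 1.52 = 14.80 µg/mL
k = ln 2 / 4.69 = 0.1478 h⁻¹
C(t) = Css (1 − e^(−kt)) = 14.80 × (1 − e^(−2.542)) = 14.80 × 0.9213 ≈ 13.6 µg/mL

13.6 µg/mL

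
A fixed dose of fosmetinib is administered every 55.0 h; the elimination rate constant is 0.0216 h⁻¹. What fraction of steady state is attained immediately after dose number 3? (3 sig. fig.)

f_n = 1 − e^(−nkτ) = 1 − e^(−3 × 0.02160 × 55.0) = 1 − e^(−3.564) = 1 − 0.02833 ≈ 0.972

0.972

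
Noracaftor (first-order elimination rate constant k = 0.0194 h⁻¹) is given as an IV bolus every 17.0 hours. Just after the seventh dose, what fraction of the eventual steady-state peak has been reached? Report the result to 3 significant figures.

0.901

f_n = 1 − e^(−nkτ) = 1 − e^(−7 × 0.01940 × 17.0) = 1 − e^(−2.309) = 1 − 0.09940 ≈ 0.901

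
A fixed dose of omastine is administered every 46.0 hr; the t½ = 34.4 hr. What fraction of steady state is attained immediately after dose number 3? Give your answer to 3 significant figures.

0.938

k = ln 2 / 34.4 = 0.02015 hr⁻¹
f_n = 1 − e^(−nkτ) = 1 − e^(−3 × 0.02015 × 46.0) = 1 − e^(−2.781) = 1 − 0.06200 ≈ 0.938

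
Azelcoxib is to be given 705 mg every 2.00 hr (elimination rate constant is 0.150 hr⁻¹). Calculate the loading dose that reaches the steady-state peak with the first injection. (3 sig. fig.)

Accumulation ratio R = 1 / (1 − e^(−kτ)) = 1 / (1 − e^(−0.1500×2.00)) = 1 / (1 − 0.7408) = 3.858
Loading dose = maintenance dose × R = 705 × 3.858 ≈ 2720 mg

2720 mg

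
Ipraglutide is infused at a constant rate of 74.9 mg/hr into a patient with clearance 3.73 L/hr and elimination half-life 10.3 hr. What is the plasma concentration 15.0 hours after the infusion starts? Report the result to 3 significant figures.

12.8 µg/mL

Css = rate / CL = 74.9 / 3.73 = 20.08 µg/mL
k = ln 2 / 10.3 = 0.06730 hr⁻¹
C(t) = Css (1 − e^(−kt)) = 20.08 × (1 − e^(−1.009)) = 20.08 × 0.6356 ≈ 12.8 µg/mL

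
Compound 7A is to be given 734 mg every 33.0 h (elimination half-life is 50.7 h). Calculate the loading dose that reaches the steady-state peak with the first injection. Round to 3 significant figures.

2020 mg

k = ln 2 / 50.7 = 0.01367 h⁻¹
Accumulation ratio R = 1 / (1 − e^(−kτ)) = 1 / (1 − e^(−0.01367×33.0)) = 1 / (1 − 0.6369) = 2.754
Loading dose = maintenance dose × R = 734 × 2.754 ≈ 2020 mg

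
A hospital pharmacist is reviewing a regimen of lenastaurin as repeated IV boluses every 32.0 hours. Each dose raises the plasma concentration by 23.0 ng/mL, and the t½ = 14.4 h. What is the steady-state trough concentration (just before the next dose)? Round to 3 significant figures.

k = ln 2 / 14.4 = 0.04814 h⁻¹
Fraction remaining after one interval: e^(−kτ) = e^(−0.04814 × 32.0) = 0.2143
R = 1 / (1 − 0.2143) = 1.273
Css,max = 23.0 × 1.273 = 29.27 ng/mL
Css,min = Css,max × e^(−kτ) = 29.27 × 0.2143 ≈ 6.27 ng/mL

6.27 ng/mL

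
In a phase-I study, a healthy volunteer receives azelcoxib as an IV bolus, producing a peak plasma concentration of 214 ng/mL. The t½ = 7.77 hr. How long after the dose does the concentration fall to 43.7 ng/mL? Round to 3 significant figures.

17.8 hours

k = ln 2 / 7.77 = 0.08921 hr⁻¹
C(t) = C₀ e^(−kt)  ⇒  t = ln(C₀/C) / k
t = ln(214/43.7) / 0.08921 = 1.589 / 0.08921 ≈ 17.8 hours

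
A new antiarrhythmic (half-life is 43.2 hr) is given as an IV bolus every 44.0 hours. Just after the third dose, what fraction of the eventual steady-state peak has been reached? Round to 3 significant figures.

k = ln 2 / 43.2 = 0.01605 hr⁻¹
f_n = 1 − e^(−nkτ) = 1 − e^(−3 × 0.01605 × 44.0) = 1 − e^(−2.118) = 1 − 0.1203 ≈ 0.880

0.880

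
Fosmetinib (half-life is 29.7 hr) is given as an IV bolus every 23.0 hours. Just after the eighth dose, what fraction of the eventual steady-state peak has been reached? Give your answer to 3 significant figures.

0.986

k = ln 2 / 29.7 = 0.02334 hr⁻¹
f_n = 1 − e^(−nkτ) = 1 − e^(−8 × 0.02334 × 23.0) = 1 − e^(−4.294) = 1 − 0.01365 ≈ 0.986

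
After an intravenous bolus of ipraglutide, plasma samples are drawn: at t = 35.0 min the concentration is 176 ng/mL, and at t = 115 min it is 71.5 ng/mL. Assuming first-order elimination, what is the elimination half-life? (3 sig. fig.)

k = ln(C₁/C₂) / (t₂ − t₁) = ln(176/71.5) / (115 − 35.0)
  = 0.9008 / 80.00 = 0.01126 min⁻¹
t½ = ln 2 / k = ln 2 / 0.01126 ≈ 61.6 minutes

61.6 minutes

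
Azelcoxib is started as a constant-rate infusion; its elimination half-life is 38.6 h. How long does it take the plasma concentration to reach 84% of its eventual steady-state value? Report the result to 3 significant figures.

k = ln 2 / 38.6 = 0.01796 h⁻¹
f = 1 − e^(−kt)  ⇒  t = −ln(1 − f) / k
t = −ln(1 − 0.84) / 0.01796 = 1.833 / 0.01796 ≈ 102 hours

102 hours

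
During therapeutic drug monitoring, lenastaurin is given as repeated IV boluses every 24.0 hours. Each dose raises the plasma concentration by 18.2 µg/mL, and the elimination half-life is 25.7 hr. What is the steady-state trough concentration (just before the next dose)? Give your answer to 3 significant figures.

20.0 µg/mL

k = ln 2 / 25.7 = 0.02697 hr⁻¹
Fraction remaining after one interval: e^(−kτ) = e^(−0.02697 × 24.0) = 0.5235
R = 1 / (1 − 0.5235) = 2.098
Css,max = 18.2 × 2.098 = 38.19 µg/mL
Css,min = Css,max × e^(−kτ) = 38.19 × 0.5235 ≈ 20.0 µg/mL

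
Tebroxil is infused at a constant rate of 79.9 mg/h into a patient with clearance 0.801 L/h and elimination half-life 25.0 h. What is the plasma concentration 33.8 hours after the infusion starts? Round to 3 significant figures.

Css = rate / CL = 79.9 / 0.801 = 99.75 mg/L
k = ln 2 / 25.0 = 0.02773 h⁻¹
C(t) = Css (1 − e^(−kt)) = 99.75 × (1 − e^(−0.9371)) = 99.75 × 0.6083 ≈ 60.7 mg/L

60.7 mg/L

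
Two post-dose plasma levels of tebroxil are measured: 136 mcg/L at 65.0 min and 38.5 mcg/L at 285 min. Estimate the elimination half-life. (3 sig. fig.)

121 minutes

k = ln(C₁/C₂) / (t₂ − t₁) = ln(136/38.5) / (285 − 65.0)
  = 1.262 / 220.0 = 0.005736 min⁻¹
t½ = ln 2 / k = ln 2 / 0.005736 ≈ 121 minutes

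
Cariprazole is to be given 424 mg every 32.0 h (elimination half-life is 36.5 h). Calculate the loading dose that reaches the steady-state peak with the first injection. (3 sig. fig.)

k = ln 2 / 36.5 = 0.01899 h⁻¹
Accumulation ratio R = 1 / (1 − e^(−kτ)) = 1 / (1 − e^(−0.01899×32.0)) = 1 / (1 − 0.5446) = 2.196
Loading dose = maintenance dose × R = 424 × 2.196 ≈ 931 mg

931 mg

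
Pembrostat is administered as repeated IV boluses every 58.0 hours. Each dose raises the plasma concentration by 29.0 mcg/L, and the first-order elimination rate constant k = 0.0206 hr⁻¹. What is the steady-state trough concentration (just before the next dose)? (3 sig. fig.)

Fraction remaining after one interval: e^(−kτ) = e^(−0.02060 × 58.0) = 0.3028
R = 1 / (1 − 0.3028) = 1.434
Css,max = 29.0 × 1.434 = 41.59 mcg/L
Css,min = Css,max × e^(−kτ) = 41.59 × 0.3028 ≈ 12.6 mcg/L

12.6 mcg/L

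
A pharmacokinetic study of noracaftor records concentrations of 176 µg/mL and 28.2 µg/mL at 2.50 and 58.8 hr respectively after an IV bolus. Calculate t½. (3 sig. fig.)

21.3 hours

k = ln(C₁/C₂) / (t₂ − t₁) = ln(176/28.2) / (58.8 − 2.50)
  = 1.831 / 56.30 = 0.03253 hr⁻¹
t½ = ln 2 / k = ln 2 / 0.03253 ≈ 21.3 hours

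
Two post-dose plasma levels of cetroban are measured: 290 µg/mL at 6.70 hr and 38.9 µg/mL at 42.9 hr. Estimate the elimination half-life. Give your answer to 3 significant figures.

12.5 hours

k = ln(C₁/C₂) / (t₂ − t₁) = ln(290/38.9) / (42.9 − 6.70)
  = 2.009 / 36.20 = 0.05549 hr⁻¹
t½ = ln 2 / k = ln 2 / 0.05549 ≈ 12.5 hours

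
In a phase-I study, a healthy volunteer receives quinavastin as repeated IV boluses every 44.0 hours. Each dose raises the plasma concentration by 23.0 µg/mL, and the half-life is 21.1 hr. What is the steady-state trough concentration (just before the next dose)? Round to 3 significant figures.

k = ln 2 / 21.1 = 0.03285 hr⁻¹
Fraction remaining after one interval: e^(−kτ) = e^(−0.03285 × 44.0) = 0.2356
R = 1 / (1 − 0.2356) = 1.308
Css,max = 23.0 × 1.308 = 30.09 µg/mL
Css,min = Css,max × e^(−kτ) = 30.09 × 0.2356 ≈ 7.09 µg/mL

7.09 µg/mL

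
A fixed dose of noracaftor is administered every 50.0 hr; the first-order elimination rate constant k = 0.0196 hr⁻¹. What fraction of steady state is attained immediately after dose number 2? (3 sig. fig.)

0.859

f_n = 1 − e^(−nkτ) = 1 − e^(−2 × 0.01960 × 50.0) = 1 − e^(−1.960) = 1 − 0.1409 ≈ 0.859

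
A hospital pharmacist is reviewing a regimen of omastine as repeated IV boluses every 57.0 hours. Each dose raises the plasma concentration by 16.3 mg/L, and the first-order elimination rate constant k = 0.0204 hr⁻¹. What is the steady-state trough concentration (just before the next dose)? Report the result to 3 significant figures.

Fraction remaining after one interval: e^(−kτ) = e^(−0.02040 × 57.0) = 0.3126
R = 1 / (1 − 0.3126) = 1.455
Css,max = 16.3 × 1.455 = 23.71 mg/L
Css,min = Css,max × e^(−kτ) = 23.71 × 0.3126 ≈ 7.41 mg/L

7.41 mg/L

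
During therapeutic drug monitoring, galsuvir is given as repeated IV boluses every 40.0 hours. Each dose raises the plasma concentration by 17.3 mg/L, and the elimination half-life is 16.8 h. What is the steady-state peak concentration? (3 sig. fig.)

k = ln 2 / 16.8 = 0.04126 h⁻¹
Fraction remaining after one interval: e^(−kτ) = e^(−0.04126 × 40.0) = 0.1920
R = 1 / (1 − 0.1920) = 1.238
Css,max = 17.3 × 1.238 ≈ 21.4 mg/L

21.4 mg/L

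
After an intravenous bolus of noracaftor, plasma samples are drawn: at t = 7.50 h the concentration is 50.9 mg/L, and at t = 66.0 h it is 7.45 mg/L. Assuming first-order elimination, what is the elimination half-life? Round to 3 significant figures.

21.1 hours

k = ln(C₁/C₂) / (t₂ − t₁) = ln(50.9/7.45) / (66.0 − 7.50)
  = 1.922 / 58.50 = 0.03285 h⁻¹
t½ = ln 2 / k = ln 2 / 0.03285 ≈ 21.1 hours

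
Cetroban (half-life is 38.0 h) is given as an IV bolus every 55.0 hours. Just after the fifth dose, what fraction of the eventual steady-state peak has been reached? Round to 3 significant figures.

0.993

k = ln 2 / 38.0 = 0.01824 h⁻¹
f_n = 1 − e^(−nkτ) = 1 − e^(−5 × 0.01824 × 55.0) = 1 − e^(−5.016) = 1 − 0.006630 ≈ 0.993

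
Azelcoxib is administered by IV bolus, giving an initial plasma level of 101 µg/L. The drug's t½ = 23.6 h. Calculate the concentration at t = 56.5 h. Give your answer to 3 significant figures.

19.2 µg/L

k = ln 2 / 23.6 = 0.02937 h⁻¹
C(t) = C₀ e^(−kt) = 101 × e^(−0.02937 × 56.5) = 101 × e^(−1.659) = 101 × 0.1902 ≈ 19.2 µg/L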